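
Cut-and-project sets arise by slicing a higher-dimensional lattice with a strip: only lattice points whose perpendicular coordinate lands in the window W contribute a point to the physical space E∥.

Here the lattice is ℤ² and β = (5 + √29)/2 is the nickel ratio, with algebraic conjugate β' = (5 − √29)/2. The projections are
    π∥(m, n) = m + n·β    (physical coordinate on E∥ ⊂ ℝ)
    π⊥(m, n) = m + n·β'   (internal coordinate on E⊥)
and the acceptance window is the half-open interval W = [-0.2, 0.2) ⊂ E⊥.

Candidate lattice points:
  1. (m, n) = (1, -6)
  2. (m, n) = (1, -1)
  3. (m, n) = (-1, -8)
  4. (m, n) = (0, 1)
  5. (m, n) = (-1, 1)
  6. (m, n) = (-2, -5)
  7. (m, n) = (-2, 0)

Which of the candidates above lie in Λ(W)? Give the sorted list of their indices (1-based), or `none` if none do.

4

Numerically β ≈ 5.192582 and β' = −1/β ≈ -0.192582.
candidate 1: (m,n)=(1,-6) → π∥ = 1-6·β ≈ -30.155494, π⊥ = 1-6·β' ≈ 2.155494 ∉ [-0.2, 0.2) ⇒ out
candidate 2: (m,n)=(1,-1) → π∥ = 1-1·β ≈ -4.192582, π⊥ = 1-1·β' ≈ 1.192582 ∉ [-0.2, 0.2) ⇒ out
candidate 3: (m,n)=(-1,-8) → π∥ = -1-8·β ≈ -42.540659, π⊥ = -1-8·β' ≈ 0.540659 ∉ [-0.2, 0.2) ⇒ out
candidate 4: (m,n)=(0,1) → π∥ = 0+1·β ≈ 5.192582, π⊥ = 0+1·β' ≈ -0.192582 ∈ [-0.2, 0.2) ⇒ IN Λ
candidate 5: (m,n)=(-1,1) → π∥ = -1+1·β ≈ 4.192582, π⊥ = -1+1·β' ≈ -1.192582 ∉ [-0.2, 0.2) ⇒ out
candidate 6: (m,n)=(-2,-5) → π∥ = -2-5·β ≈ -27.962912, π⊥ = -2-5·β' ≈ -1.037088 ∉ [-0.2, 0.2) ⇒ out
candidate 7: (m,n)=(-2,0) → π∥ = -2+0·β ≈ -2.000000, π⊥ = -2+0·β' ≈ -2.000000 ∉ [-0.2, 0.2) ⇒ out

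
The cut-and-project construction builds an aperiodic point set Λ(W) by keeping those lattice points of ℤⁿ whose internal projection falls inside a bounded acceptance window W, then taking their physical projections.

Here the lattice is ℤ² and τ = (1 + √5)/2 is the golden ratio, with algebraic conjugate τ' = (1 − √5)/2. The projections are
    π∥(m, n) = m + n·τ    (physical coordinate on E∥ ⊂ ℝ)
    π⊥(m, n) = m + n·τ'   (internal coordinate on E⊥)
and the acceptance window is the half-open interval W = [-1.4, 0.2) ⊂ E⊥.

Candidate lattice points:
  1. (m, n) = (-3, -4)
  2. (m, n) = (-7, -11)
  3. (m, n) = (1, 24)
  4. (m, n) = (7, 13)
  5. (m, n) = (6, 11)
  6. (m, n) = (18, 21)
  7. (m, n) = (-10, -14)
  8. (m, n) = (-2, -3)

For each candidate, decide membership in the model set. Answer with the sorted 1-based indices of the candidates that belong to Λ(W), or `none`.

Numerically τ ≈ 1.618034 and τ' = −1/τ ≈ -0.618034.
#1 (-3,-4): internal coord -3 + (-4)·τ' = -0.527864; -0.527864 ∈ [-1.4, 0.2) → IN Λ
#2 (-7,-11): internal coord -7 + (-11)·τ' = -0.201626; -0.201626 ∈ [-1.4, 0.2) → IN Λ
#3 (1,24): internal coord 1 + (24)·τ' = -13.832816; -13.832816 ∉ [-1.4, 0.2) → out
#4 (7,13): internal coord 7 + (13)·τ' = -1.034442; -1.034442 ∈ [-1.4, 0.2) → IN Λ
#5 (6,11): internal coord 6 + (11)·τ' = -0.798374; -0.798374 ∈ [-1.4, 0.2) → IN Λ
#6 (18,21): internal coord 18 + (21)·τ' = +5.021286; +5.021286 ∉ [-1.4, 0.2) → out
#7 (-10,-14): internal coord -10 + (-14)·τ' = -1.347524; -1.347524 ∈ [-1.4, 0.2) → IN Λ
#8 (-2,-3): internal coord -2 + (-3)·τ' = -0.145898; -0.145898 ∈ [-1.4, 0.2) → IN Λ

1, 2, 4, 5, 7, 8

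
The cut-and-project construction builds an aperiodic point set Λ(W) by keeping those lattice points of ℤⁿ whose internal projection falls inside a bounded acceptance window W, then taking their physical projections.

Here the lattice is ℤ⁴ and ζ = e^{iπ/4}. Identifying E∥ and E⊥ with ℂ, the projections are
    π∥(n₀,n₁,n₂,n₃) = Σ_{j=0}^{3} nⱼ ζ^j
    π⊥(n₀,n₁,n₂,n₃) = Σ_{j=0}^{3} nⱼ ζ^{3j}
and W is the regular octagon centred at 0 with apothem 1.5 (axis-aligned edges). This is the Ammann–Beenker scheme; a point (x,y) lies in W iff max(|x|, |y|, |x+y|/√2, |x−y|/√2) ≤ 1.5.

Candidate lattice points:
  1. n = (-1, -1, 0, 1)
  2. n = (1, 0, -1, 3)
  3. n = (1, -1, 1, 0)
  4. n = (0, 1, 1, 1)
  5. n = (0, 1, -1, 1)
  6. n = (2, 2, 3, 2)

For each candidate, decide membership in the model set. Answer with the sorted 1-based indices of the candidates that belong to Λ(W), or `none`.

π⊥(n) = n₀ + n₁ζ³ + n₂ζ⁶ + n₃ζ⁹ where ζ = e^{iπ/4}.
#1 (-1, -1, 0, 1): internal (0.414214, 0.000000); octagon support 0.414214 vs apothem 1.5 → ∈ W
#2 (1, 0, -1, 3): internal (3.121320, 3.121320); octagon support 4.414214 vs apothem 1.5 → ∉ W
#3 (1, -1, 1, 0): internal (1.707107, -1.707107); octagon support 2.414214 vs apothem 1.5 → ∉ W
#4 (0, 1, 1, 1): internal (0.000000, 0.414214); octagon support 0.414214 vs apothem 1.5 → ∈ W
#5 (0, 1, -1, 1): internal (0.000000, 2.414214); octagon support 2.414214 vs apothem 1.5 → ∉ W
#6 (2, 2, 3, 2): internal (2.000000, -0.171573); octagon support 2.000000 vs apothem 1.5 → ∉ W

1, 4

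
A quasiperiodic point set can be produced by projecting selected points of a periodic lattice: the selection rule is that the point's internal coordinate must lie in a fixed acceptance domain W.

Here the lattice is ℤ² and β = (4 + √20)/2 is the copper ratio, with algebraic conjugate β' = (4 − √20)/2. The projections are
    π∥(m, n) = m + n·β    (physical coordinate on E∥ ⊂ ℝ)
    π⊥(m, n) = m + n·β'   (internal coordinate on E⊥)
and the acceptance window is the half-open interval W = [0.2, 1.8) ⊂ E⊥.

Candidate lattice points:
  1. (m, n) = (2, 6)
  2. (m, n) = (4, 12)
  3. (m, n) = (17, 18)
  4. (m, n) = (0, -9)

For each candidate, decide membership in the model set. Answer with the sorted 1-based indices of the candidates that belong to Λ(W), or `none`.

1, 2

Numerically β ≈ 4.23607 and β' = −1/β ≈ -0.23607.
candidate 1: (m,n)=(2,6) → π∥ = 2+6·β ≈ 27.41641, π⊥ = 2+6·β' ≈ 0.58359 ∈ [0.2, 1.8) ⇒ IN Λ
candidate 2: (m,n)=(4,12) → π∥ = 4+12·β ≈ 54.83282, π⊥ = 4+12·β' ≈ 1.16718 ∈ [0.2, 1.8) ⇒ IN Λ
candidate 3: (m,n)=(17,18) → π∥ = 17+18·β ≈ 93.24922, π⊥ = 17+18·β' ≈ 12.75078 ∉ [0.2, 1.8) ⇒ out
candidate 4: (m,n)=(0,-9) → π∥ = 0-9·β ≈ -38.12461, π⊥ = 0-9·β' ≈ 2.12461 ∉ [0.2, 1.8) ⇒ out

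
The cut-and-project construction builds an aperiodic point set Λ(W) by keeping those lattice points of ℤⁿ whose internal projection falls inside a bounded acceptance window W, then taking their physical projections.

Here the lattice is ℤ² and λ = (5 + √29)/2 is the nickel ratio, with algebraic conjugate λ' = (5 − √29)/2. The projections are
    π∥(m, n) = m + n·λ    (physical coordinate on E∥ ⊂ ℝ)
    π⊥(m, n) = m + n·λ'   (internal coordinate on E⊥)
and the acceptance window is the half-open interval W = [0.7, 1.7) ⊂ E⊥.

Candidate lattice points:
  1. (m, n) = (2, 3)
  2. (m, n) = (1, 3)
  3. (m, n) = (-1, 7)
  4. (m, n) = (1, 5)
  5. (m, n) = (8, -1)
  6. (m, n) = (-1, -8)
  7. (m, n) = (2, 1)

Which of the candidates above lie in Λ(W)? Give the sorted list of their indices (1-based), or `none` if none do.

Numerically λ ≈ 5.1926 and λ' = −1/λ ≈ -0.1926.
#1 (2,3): internal coord 2 + (3)·λ' = +1.4223; +1.4223 ∈ [0.7, 1.7) → IN Λ
#2 (1,3): internal coord 1 + (3)·λ' = +0.4223; +0.4223 ∉ [0.7, 1.7) → out
#3 (-1,7): internal coord -1 + (7)·λ' = -2.3481; -2.3481 ∉ [0.7, 1.7) → out
#4 (1,5): internal coord 1 + (5)·λ' = +0.0371; +0.0371 ∉ [0.7, 1.7) → out
#5 (8,-1): internal coord 8 + (-1)·λ' = +8.1926; +8.1926 ∉ [0.7, 1.7) → out
#6 (-1,-8): internal coord -1 + (-8)·λ' = +0.5407; +0.5407 ∉ [0.7, 1.7) → out
#7 (2,1): internal coord 2 + (1)·λ' = +1.8074; +1.8074 ∉ [0.7, 1.7) → out

1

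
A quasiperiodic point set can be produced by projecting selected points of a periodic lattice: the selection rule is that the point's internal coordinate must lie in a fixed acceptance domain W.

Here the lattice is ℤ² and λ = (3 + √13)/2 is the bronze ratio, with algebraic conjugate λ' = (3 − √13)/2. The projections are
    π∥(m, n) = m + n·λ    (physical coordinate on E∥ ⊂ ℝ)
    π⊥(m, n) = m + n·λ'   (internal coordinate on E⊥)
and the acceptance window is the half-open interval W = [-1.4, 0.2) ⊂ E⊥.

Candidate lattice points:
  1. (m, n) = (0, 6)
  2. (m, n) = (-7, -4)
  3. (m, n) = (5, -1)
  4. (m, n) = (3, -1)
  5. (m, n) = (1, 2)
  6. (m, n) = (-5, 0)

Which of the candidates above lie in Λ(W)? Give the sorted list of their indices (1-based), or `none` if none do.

λ' = (3−√13)/2 ≈ -0.30278.
[1] lift (0,6): star map gives -1.81665; window check -1.4 ≤ -1.81665 < 0.2 is false → out
[2] lift (-7,-4): star map gives -5.78890; window check -1.4 ≤ -5.78890 < 0.2 is false → out
[3] lift (5,-1): star map gives 5.30278; window check -1.4 ≤ 5.30278 < 0.2 is false → out
[4] lift (3,-1): star map gives 3.30278; window check -1.4 ≤ 3.30278 < 0.2 is false → out
[5] lift (1,2): star map gives 0.39445; window check -1.4 ≤ 0.39445 < 0.2 is false → out
[6] lift (-5,0): star map gives -5.00000; window check -1.4 ≤ -5.00000 < 0.2 is false → out

none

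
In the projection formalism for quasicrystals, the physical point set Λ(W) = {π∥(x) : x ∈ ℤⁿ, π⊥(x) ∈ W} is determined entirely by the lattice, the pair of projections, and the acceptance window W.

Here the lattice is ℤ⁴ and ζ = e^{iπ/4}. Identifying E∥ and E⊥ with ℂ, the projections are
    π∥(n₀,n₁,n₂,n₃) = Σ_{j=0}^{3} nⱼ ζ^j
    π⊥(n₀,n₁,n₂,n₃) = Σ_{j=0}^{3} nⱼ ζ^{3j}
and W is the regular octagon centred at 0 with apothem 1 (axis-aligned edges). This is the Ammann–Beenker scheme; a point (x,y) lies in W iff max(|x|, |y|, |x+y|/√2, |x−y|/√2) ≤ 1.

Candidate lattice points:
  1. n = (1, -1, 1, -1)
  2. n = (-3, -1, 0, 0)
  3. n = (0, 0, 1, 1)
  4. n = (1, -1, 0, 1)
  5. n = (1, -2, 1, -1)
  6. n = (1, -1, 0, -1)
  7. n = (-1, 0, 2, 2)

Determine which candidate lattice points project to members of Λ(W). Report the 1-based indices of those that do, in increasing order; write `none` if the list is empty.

3, 7

π⊥(n) = n₀ + n₁ζ³ + n₂ζ⁶ + n₃ζ⁹ where ζ = e^{iπ/4}.
#1 (1, -1, 1, -1): internal (1.00000, -2.41421); octagon support 2.41421 vs apothem 1 → ∉ W
#2 (-3, -1, 0, 0): internal (-2.29289, -0.70711); octagon support 2.29289 vs apothem 1 → ∉ W
#3 (0, 0, 1, 1): internal (0.70711, -0.29289); octagon support 0.70711 vs apothem 1 → ∈ W
#4 (1, -1, 0, 1): internal (2.41421, 0.00000); octagon support 2.41421 vs apothem 1 → ∉ W
#5 (1, -2, 1, -1): internal (1.70711, -3.12132); octagon support 3.41421 vs apothem 1 → ∉ W
#6 (1, -1, 0, -1): internal (1.00000, -1.41421); octagon support 1.70711 vs apothem 1 → ∉ W
#7 (-1, 0, 2, 2): internal (0.41421, -0.58579); octagon support 0.70711 vs apothem 1 → ∈ W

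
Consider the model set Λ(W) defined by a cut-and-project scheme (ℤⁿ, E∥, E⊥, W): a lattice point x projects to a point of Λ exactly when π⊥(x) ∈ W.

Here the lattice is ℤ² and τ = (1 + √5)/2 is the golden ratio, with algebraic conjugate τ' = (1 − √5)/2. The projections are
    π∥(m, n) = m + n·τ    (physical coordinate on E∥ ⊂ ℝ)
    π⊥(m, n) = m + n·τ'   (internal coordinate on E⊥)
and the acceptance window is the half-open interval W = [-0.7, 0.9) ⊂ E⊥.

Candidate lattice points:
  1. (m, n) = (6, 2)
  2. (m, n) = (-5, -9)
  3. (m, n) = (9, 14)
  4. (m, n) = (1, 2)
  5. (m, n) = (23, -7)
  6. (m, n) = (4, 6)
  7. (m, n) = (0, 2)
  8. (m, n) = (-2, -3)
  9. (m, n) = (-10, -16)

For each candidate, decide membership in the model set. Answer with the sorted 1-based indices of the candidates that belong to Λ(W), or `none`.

2, 3, 4, 6, 8, 9

τ' = (1−√5)/2 ≈ -0.6180.
#1 (6,2): internal coord 6 + (2)·τ' = +4.7639; +4.7639 ∉ [-0.7, 0.9) → out
#2 (-5,-9): internal coord -5 + (-9)·τ' = +0.5623; +0.5623 ∈ [-0.7, 0.9) → IN Λ
#3 (9,14): internal coord 9 + (14)·τ' = +0.3475; +0.3475 ∈ [-0.7, 0.9) → IN Λ
#4 (1,2): internal coord 1 + (2)·τ' = -0.2361; -0.2361 ∈ [-0.7, 0.9) → IN Λ
#5 (23,-7): internal coord 23 + (-7)·τ' = +27.3262; +27.3262 ∉ [-0.7, 0.9) → out
#6 (4,6): internal coord 4 + (6)·τ' = +0.2918; +0.2918 ∈ [-0.7, 0.9) → IN Λ
#7 (0,2): internal coord 0 + (2)·τ' = -1.2361; -1.2361 ∉ [-0.7, 0.9) → out
#8 (-2,-3): internal coord -2 + (-3)·τ' = -0.1459; -0.1459 ∈ [-0.7, 0.9) → IN Λ
#9 (-10,-16): internal coord -10 + (-16)·τ' = -0.1115; -0.1115 ∈ [-0.7, 0.9) → IN Λ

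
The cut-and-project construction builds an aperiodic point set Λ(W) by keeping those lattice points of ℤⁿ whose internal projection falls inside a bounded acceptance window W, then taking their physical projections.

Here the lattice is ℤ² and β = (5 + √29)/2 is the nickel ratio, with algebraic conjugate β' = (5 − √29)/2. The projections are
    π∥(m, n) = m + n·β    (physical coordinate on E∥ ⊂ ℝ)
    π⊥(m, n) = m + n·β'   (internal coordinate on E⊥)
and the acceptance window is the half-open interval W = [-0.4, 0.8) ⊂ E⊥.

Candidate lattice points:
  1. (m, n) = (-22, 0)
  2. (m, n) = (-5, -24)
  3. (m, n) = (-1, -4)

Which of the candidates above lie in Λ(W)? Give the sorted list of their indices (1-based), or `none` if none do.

2, 3

β' = (5−√29)/2 ≈ -0.192582.
#1 (-22,0): internal coord -22 + (0)·β' = -22.000000; -22.000000 ∉ [-0.4, 0.8) → out
#2 (-5,-24): internal coord -5 + (-24)·β' = -0.378022; -0.378022 ∈ [-0.4, 0.8) → IN Λ
#3 (-1,-4): internal coord -1 + (-4)·β' = -0.229670; -0.229670 ∈ [-0.4, 0.8) → IN Λ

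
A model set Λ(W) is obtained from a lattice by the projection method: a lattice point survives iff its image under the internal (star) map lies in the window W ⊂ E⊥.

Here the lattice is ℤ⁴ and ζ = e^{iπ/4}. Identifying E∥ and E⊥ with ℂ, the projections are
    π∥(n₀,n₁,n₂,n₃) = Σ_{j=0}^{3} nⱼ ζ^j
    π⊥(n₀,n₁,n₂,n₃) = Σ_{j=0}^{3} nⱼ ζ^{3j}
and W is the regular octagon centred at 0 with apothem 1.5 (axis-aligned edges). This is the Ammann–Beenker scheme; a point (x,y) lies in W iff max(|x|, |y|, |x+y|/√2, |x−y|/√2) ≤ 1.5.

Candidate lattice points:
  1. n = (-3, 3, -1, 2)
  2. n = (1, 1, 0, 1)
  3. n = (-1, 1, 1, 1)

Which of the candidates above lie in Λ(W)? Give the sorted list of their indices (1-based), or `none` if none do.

3

With ζ = e^{iπ/4} the internal vectors are ζ^0,ζ^3,ζ^6,ζ^9.
#1 (-3, 3, -1, 2): internal (-3.70711, 4.53553); octagon support 5.82843 vs apothem 1.5 → ∉ W
#2 (1, 1, 0, 1): internal (1.00000, 1.41421); octagon support 1.70711 vs apothem 1.5 → ∉ W
#3 (-1, 1, 1, 1): internal (-1.00000, 0.41421); octagon support 1.00000 vs apothem 1.5 → ∈ W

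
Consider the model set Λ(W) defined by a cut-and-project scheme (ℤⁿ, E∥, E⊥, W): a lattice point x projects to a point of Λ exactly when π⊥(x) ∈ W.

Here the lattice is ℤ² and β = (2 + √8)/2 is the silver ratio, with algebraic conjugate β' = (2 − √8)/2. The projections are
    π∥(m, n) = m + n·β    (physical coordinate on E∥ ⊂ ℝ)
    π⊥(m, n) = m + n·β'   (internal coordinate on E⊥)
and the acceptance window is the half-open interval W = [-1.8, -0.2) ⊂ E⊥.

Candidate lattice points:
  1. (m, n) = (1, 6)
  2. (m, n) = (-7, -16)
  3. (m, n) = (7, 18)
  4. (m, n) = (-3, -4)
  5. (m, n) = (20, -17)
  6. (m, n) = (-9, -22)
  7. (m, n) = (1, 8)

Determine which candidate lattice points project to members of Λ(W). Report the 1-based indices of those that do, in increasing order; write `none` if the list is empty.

Numerically β ≈ 2.414214 and β' = −1/β ≈ -0.414214.
#1 (1,6): internal coord 1 + (6)·β' = -1.485281; -1.485281 ∈ [-1.8, -0.2) → IN Λ
#2 (-7,-16): internal coord -7 + (-16)·β' = -0.372583; -0.372583 ∈ [-1.8, -0.2) → IN Λ
#3 (7,18): internal coord 7 + (18)·β' = -0.455844; -0.455844 ∈ [-1.8, -0.2) → IN Λ
#4 (-3,-4): internal coord -3 + (-4)·β' = -1.343146; -1.343146 ∈ [-1.8, -0.2) → IN Λ
#5 (20,-17): internal coord 20 + (-17)·β' = +27.041631; +27.041631 ∉ [-1.8, -0.2) → out
#6 (-9,-22): internal coord -9 + (-22)·β' = +0.112698; +0.112698 ∉ [-1.8, -0.2) → out
#7 (1,8): internal coord 1 + (8)·β' = -2.313708; -2.313708 ∉ [-1.8, -0.2) → out

1, 2, 3, 4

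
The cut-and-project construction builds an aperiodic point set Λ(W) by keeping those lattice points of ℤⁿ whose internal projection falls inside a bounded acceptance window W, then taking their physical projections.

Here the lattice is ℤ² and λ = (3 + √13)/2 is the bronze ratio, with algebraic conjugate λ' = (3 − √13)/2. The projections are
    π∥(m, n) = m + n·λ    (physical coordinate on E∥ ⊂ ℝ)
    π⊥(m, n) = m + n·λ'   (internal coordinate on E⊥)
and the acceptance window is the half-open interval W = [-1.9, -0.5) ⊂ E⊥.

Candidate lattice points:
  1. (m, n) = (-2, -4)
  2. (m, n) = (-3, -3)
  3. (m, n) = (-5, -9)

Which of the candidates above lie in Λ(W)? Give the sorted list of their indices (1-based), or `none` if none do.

1

λ' = (3−√13)/2 ≈ -0.3028.
[1] lift (-2,-4): star map gives -0.7889; window check -1.9 ≤ -0.7889 < -0.5 is true → IN Λ
[2] lift (-3,-3): star map gives -2.0917; window check -1.9 ≤ -2.0917 < -0.5 is false → out
[3] lift (-5,-9): star map gives -2.2750; window check -1.9 ≤ -2.2750 < -0.5 is false → out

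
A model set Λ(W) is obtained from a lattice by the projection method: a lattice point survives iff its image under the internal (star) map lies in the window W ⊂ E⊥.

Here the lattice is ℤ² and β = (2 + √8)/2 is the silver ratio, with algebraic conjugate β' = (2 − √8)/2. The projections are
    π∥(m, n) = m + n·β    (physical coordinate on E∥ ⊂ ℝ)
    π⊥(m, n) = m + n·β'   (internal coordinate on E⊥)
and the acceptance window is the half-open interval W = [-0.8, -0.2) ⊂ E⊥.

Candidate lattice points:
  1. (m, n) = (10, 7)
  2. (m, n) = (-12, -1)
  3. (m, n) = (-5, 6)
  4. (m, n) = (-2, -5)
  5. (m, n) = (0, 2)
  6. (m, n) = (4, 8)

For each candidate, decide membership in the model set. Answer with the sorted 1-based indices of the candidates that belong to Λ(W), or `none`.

none

β' = (2−√8)/2 ≈ -0.414214.
#1 (10,7): internal coord 10 + (7)·β' = +7.100505; +7.100505 ∉ [-0.8, -0.2) → out
#2 (-12,-1): internal coord -12 + (-1)·β' = -11.585786; -11.585786 ∉ [-0.8, -0.2) → out
#3 (-5,6): internal coord -5 + (6)·β' = -7.485281; -7.485281 ∉ [-0.8, -0.2) → out
#4 (-2,-5): internal coord -2 + (-5)·β' = +0.071068; +0.071068 ∉ [-0.8, -0.2) → out
#5 (0,2): internal coord 0 + (2)·β' = -0.828427; -0.828427 ∉ [-0.8, -0.2) → out
#6 (4,8): internal coord 4 + (8)·β' = +0.686292; +0.686292 ∉ [-0.8, -0.2) → out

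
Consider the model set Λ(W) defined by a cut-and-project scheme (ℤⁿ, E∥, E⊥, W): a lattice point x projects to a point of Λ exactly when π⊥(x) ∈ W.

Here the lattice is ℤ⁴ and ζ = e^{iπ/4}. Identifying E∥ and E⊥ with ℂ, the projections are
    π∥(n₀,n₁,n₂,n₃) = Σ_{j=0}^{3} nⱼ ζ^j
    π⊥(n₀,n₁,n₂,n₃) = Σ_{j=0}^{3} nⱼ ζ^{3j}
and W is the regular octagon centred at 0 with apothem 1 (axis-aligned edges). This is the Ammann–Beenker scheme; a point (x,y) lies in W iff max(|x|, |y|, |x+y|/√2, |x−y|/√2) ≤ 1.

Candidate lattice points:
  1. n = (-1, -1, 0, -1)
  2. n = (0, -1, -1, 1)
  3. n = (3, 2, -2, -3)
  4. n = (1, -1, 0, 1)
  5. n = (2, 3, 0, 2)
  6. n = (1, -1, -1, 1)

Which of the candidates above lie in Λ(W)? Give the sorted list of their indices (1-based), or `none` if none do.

none

Internal map: ζ^{3j} for j=0..3 gives (1,0), (−√2/2,√2/2), (0,−1), (√2/2,√2/2).
candidate 1: n = (-1, -1, 0, -1) → π⊥ ≈ (-1.00000, -1.41421); max(|x|,|y|,|x±y|/√2) = 1.70711 > 1 ⇒ ∉ W
candidate 2: n = (0, -1, -1, 1) → π⊥ ≈ (+1.41421, +1.00000); max(|x|,|y|,|x±y|/√2) = 1.70711 > 1 ⇒ ∉ W
candidate 3: n = (3, 2, -2, -3) → π⊥ ≈ (-0.53553, +1.29289); max(|x|,|y|,|x±y|/√2) = 1.29289 > 1 ⇒ ∉ W
candidate 4: n = (1, -1, 0, 1) → π⊥ ≈ (+2.41421, +0.00000); max(|x|,|y|,|x±y|/√2) = 2.41421 > 1 ⇒ ∉ W
candidate 5: n = (2, 3, 0, 2) → π⊥ ≈ (+1.29289, +3.53553); max(|x|,|y|,|x±y|/√2) = 3.53553 > 1 ⇒ ∉ W
candidate 6: n = (1, -1, -1, 1) → π⊥ ≈ (+2.41421, +1.00000); max(|x|,|y|,|x±y|/√2) = 2.41421 > 1 ⇒ ∉ W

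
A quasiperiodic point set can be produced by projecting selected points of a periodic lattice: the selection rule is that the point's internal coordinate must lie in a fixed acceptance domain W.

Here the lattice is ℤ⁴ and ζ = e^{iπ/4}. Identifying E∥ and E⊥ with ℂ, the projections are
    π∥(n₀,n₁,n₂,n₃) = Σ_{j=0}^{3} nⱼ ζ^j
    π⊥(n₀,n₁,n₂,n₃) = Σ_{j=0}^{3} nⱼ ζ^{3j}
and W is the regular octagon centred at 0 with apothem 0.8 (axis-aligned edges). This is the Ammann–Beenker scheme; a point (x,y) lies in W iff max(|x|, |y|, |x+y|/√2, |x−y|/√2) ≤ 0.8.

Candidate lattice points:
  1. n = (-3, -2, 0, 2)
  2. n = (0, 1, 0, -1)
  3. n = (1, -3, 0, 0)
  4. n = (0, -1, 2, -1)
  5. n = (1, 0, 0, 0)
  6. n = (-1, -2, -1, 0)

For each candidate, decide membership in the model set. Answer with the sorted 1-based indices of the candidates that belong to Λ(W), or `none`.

1, 6

With ζ = e^{iπ/4} the internal vectors are ζ^0,ζ^3,ζ^6,ζ^9.
#1 (-3, -2, 0, 2): internal (-0.17157, 0.00000); octagon support 0.17157 vs apothem 0.8 → ∈ W
#2 (0, 1, 0, -1): internal (-1.41421, 0.00000); octagon support 1.41421 vs apothem 0.8 → ∉ W
#3 (1, -3, 0, 0): internal (3.12132, -2.12132); octagon support 3.70711 vs apothem 0.8 → ∉ W
#4 (0, -1, 2, -1): internal (0.00000, -3.41421); octagon support 3.41421 vs apothem 0.8 → ∉ W
#5 (1, 0, 0, 0): internal (1.00000, 0.00000); octagon support 1.00000 vs apothem 0.8 → ∉ W
#6 (-1, -2, -1, 0): internal (0.41421, -0.41421); octagon support 0.58579 vs apothem 0.8 → ∈ W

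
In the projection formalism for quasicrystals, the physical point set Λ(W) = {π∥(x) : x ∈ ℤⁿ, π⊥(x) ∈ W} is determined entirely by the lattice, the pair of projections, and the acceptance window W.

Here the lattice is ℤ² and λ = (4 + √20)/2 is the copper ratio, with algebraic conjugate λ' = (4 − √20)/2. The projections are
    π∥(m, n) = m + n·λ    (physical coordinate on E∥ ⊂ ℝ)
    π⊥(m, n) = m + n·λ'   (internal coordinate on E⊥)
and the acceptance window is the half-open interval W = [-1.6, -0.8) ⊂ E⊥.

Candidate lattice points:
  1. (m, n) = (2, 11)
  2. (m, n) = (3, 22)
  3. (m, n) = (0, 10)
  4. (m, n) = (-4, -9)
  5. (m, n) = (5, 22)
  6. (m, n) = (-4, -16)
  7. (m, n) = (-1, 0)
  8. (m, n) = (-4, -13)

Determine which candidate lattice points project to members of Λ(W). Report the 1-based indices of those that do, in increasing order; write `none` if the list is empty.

λ' = (4−√20)/2 ≈ -0.2361.
candidate 1: (m,n)=(2,11) → π∥ = 2+11·λ ≈ 48.5967, π⊥ = 2+11·λ' ≈ -0.5967 ∉ [-1.6, -0.8) ⇒ out
candidate 2: (m,n)=(3,22) → π∥ = 3+22·λ ≈ 96.1935, π⊥ = 3+22·λ' ≈ -2.1935 ∉ [-1.6, -0.8) ⇒ out
candidate 3: (m,n)=(0,10) → π∥ = 0+10·λ ≈ 42.3607, π⊥ = 0+10·λ' ≈ -2.3607 ∉ [-1.6, -0.8) ⇒ out
candidate 4: (m,n)=(-4,-9) → π∥ = -4-9·λ ≈ -42.1246, π⊥ = -4-9·λ' ≈ -1.8754 ∉ [-1.6, -0.8) ⇒ out
candidate 5: (m,n)=(5,22) → π∥ = 5+22·λ ≈ 98.1935, π⊥ = 5+22·λ' ≈ -0.1935 ∉ [-1.6, -0.8) ⇒ out
candidate 6: (m,n)=(-4,-16) → π∥ = -4-16·λ ≈ -71.7771, π⊥ = -4-16·λ' ≈ -0.2229 ∉ [-1.6, -0.8) ⇒ out
candidate 7: (m,n)=(-1,0) → π∥ = -1+0·λ ≈ -1.0000, π⊥ = -1+0·λ' ≈ -1.0000 ∈ [-1.6, -0.8) ⇒ IN Λ
candidate 8: (m,n)=(-4,-13) → π∥ = -4-13·λ ≈ -59.0689, π⊥ = -4-13·λ' ≈ -0.9311 ∈ [-1.6, -0.8) ⇒ IN Λ

7, 8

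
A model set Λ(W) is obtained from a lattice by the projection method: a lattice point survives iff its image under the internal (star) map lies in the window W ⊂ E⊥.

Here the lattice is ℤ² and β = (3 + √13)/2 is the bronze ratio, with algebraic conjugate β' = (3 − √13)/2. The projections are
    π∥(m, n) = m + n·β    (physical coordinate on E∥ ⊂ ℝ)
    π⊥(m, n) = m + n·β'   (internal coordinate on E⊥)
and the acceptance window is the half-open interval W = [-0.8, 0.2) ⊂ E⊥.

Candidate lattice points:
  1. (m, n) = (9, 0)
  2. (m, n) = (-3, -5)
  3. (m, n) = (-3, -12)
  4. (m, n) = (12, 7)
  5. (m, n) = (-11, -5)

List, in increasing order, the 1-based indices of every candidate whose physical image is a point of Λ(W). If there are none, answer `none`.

Numerically β ≈ 3.3028 and β' = −1/β ≈ -0.3028.
candidate 1: (m,n)=(9,0) → π∥ = 9+0·β ≈ 9.0000, π⊥ = 9+0·β' ≈ 9.0000 ∉ [-0.8, 0.2) ⇒ out
candidate 2: (m,n)=(-3,-5) → π∥ = -3-5·β ≈ -19.5139, π⊥ = -3-5·β' ≈ -1.4861 ∉ [-0.8, 0.2) ⇒ out
candidate 3: (m,n)=(-3,-12) → π∥ = -3-12·β ≈ -42.6333, π⊥ = -3-12·β' ≈ 0.6333 ∉ [-0.8, 0.2) ⇒ out
candidate 4: (m,n)=(12,7) → π∥ = 12+7·β ≈ 35.1194, π⊥ = 12+7·β' ≈ 9.8806 ∉ [-0.8, 0.2) ⇒ out
candidate 5: (m,n)=(-11,-5) → π∥ = -11-5·β ≈ -27.5139, π⊥ = -11-5·β' ≈ -9.4861 ∉ [-0.8, 0.2) ⇒ out

none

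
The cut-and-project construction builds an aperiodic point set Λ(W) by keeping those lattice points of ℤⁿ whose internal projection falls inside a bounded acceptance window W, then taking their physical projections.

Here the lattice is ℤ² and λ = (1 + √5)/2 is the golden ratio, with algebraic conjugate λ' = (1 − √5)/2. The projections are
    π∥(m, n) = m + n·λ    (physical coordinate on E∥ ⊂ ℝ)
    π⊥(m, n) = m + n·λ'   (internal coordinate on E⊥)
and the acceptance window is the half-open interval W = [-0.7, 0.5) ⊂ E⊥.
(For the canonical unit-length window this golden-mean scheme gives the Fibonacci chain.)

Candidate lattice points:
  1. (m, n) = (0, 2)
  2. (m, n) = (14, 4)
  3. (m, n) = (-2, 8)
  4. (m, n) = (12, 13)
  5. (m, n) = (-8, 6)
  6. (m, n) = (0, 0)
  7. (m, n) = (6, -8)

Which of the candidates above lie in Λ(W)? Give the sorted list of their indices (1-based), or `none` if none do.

Compute λ' = (1−√5)/2 = -0.6180, so π⊥(m,n) = m -0.6180·n.
#1 (0,2): internal coord 0 + (2)·λ' = -1.2361; -1.2361 ∉ [-0.7, 0.5) → out
#2 (14,4): internal coord 14 + (4)·λ' = +11.5279; +11.5279 ∉ [-0.7, 0.5) → out
#3 (-2,8): internal coord -2 + (8)·λ' = -6.9443; -6.9443 ∉ [-0.7, 0.5) → out
#4 (12,13): internal coord 12 + (13)·λ' = +3.9656; +3.9656 ∉ [-0.7, 0.5) → out
#5 (-8,6): internal coord -8 + (6)·λ' = -11.7082; -11.7082 ∉ [-0.7, 0.5) → out
#6 (0,0): internal coord 0 + (0)·λ' = +0.0000; +0.0000 ∈ [-0.7, 0.5) → IN Λ
#7 (6,-8): internal coord 6 + (-8)·λ' = +10.9443; +10.9443 ∉ [-0.7, 0.5) → out

6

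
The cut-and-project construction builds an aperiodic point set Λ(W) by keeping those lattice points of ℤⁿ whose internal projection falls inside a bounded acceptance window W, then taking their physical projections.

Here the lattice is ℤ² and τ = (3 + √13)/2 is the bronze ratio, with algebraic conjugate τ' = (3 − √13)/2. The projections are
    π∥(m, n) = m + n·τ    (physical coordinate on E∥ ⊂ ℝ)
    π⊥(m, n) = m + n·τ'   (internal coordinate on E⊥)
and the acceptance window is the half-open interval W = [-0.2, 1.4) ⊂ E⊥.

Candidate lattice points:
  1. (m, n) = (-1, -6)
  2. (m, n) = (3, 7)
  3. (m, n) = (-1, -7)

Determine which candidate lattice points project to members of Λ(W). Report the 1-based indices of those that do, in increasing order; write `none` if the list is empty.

1, 2, 3

τ' = (3−√13)/2 ≈ -0.302776.
[1] lift (-1,-6): star map gives 0.816654; window check -0.2 ≤ 0.816654 < 1.4 is true → IN Λ
[2] lift (3,7): star map gives 0.880571; window check -0.2 ≤ 0.880571 < 1.4 is true → IN Λ
[3] lift (-1,-7): star map gives 1.119429; window check -0.2 ≤ 1.119429 < 1.4 is true → IN Λ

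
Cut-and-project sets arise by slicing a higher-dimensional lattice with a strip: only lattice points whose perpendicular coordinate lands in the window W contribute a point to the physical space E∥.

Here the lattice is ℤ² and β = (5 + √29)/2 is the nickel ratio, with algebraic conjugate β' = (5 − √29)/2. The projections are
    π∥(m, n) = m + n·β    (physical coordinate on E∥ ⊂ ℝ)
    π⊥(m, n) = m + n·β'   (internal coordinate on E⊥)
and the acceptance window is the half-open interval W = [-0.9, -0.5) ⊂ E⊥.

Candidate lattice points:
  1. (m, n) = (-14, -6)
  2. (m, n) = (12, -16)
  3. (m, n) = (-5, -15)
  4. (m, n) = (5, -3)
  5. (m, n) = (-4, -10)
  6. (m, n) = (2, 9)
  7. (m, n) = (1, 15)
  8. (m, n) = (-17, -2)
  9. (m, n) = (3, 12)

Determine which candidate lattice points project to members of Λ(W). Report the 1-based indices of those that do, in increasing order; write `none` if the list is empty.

none

Numerically β ≈ 5.1926 and β' = −1/β ≈ -0.1926.
[1] lift (-14,-6): star map gives -12.8445; window check -0.9 ≤ -12.8445 < -0.5 is false → out
[2] lift (12,-16): star map gives 15.0813; window check -0.9 ≤ 15.0813 < -0.5 is false → out
[3] lift (-5,-15): star map gives -2.1113; window check -0.9 ≤ -2.1113 < -0.5 is false → out
[4] lift (5,-3): star map gives 5.5777; window check -0.9 ≤ 5.5777 < -0.5 is false → out
[5] lift (-4,-10): star map gives -2.0742; window check -0.9 ≤ -2.0742 < -0.5 is false → out
[6] lift (2,9): star map gives 0.2668; window check -0.9 ≤ 0.2668 < -0.5 is false → out
[7] lift (1,15): star map gives -1.8887; window check -0.9 ≤ -1.8887 < -0.5 is false → out
[8] lift (-17,-2): star map gives -16.6148; window check -0.9 ≤ -16.6148 < -0.5 is false → out
[9] lift (3,12): star map gives 0.6890; window check -0.9 ≤ 0.6890 < -0.5 is false → out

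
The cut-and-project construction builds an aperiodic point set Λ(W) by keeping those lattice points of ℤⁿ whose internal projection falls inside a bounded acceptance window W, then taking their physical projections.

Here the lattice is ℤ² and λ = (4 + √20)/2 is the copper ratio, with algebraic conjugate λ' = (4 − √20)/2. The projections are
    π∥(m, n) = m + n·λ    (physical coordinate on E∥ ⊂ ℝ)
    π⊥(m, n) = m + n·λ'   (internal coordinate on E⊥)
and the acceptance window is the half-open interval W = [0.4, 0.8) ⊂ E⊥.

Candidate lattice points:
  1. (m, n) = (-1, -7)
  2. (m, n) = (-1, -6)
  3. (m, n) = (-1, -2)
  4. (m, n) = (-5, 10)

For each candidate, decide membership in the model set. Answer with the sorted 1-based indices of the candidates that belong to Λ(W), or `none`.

Compute λ' = (4−√20)/2 = -0.23607, so π⊥(m,n) = m -0.23607·n.
[1] lift (-1,-7): star map gives 0.65248; window check 0.4 ≤ 0.65248 < 0.8 is true → IN Λ
[2] lift (-1,-6): star map gives 0.41641; window check 0.4 ≤ 0.41641 < 0.8 is true → IN Λ
[3] lift (-1,-2): star map gives -0.52786; window check 0.4 ≤ -0.52786 < 0.8 is false → out
[4] lift (-5,10): star map gives -7.36068; window check 0.4 ≤ -7.36068 < 0.8 is false → out

1, 2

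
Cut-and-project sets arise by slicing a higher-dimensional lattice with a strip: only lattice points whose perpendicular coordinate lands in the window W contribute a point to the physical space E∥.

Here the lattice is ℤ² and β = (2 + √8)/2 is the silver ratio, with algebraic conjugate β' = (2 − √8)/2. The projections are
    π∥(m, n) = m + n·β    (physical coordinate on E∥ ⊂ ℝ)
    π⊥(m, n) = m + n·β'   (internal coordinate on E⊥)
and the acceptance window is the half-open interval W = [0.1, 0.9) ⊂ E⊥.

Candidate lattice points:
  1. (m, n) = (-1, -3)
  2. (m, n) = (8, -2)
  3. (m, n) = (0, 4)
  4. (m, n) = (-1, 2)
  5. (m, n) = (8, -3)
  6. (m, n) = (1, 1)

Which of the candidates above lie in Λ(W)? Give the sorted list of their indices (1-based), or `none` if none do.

1, 6

β' = (2−√8)/2 ≈ -0.414214.
#1 (-1,-3): internal coord -1 + (-3)·β' = +0.242641; +0.242641 ∈ [0.1, 0.9) → IN Λ
#2 (8,-2): internal coord 8 + (-2)·β' = +8.828427; +8.828427 ∉ [0.1, 0.9) → out
#3 (0,4): internal coord 0 + (4)·β' = -1.656854; -1.656854 ∉ [0.1, 0.9) → out
#4 (-1,2): internal coord -1 + (2)·β' = -1.828427; -1.828427 ∉ [0.1, 0.9) → out
#5 (8,-3): internal coord 8 + (-3)·β' = +9.242641; +9.242641 ∉ [0.1, 0.9) → out
#6 (1,1): internal coord 1 + (1)·β' = +0.585786; +0.585786 ∈ [0.1, 0.9) → IN Λ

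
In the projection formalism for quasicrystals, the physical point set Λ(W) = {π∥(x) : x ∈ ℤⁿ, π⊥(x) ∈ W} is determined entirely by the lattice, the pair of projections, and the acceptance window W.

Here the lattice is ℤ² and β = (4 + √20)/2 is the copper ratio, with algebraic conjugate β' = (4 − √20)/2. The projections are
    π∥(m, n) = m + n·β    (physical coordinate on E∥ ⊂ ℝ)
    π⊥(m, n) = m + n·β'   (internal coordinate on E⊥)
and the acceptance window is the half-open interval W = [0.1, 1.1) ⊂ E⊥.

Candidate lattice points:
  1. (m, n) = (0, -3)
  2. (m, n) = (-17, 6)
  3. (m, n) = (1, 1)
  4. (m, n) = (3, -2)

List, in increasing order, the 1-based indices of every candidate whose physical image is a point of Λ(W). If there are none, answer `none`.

1, 3

β' = (4−√20)/2 ≈ -0.2361.
#1 (0,-3): internal coord 0 + (-3)·β' = +0.7082; +0.7082 ∈ [0.1, 1.1) → IN Λ
#2 (-17,6): internal coord -17 + (6)·β' = -18.4164; -18.4164 ∉ [0.1, 1.1) → out
#3 (1,1): internal coord 1 + (1)·β' = +0.7639; +0.7639 ∈ [0.1, 1.1) → IN Λ
#4 (3,-2): internal coord 3 + (-2)·β' = +3.4721; +3.4721 ∉ [0.1, 1.1) → out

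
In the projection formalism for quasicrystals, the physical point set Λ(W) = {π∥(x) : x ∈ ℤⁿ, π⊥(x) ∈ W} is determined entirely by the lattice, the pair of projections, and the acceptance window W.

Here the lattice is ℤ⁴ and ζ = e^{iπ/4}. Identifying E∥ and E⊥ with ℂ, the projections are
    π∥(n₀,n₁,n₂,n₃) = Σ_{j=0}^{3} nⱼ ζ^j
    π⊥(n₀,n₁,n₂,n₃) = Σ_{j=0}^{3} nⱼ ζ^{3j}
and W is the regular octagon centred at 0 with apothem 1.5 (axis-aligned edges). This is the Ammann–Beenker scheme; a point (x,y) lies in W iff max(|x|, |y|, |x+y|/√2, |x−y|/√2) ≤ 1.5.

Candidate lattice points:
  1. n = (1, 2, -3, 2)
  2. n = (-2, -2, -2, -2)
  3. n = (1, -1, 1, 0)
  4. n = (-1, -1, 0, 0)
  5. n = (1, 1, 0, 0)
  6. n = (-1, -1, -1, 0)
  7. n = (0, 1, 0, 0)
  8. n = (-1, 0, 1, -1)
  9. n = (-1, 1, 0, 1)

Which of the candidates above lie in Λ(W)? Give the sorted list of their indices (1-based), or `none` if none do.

Internal map: ζ^{3j} for j=0..3 gives (1,0), (−√2/2,√2/2), (0,−1), (√2/2,√2/2).
#1 (1, 2, -3, 2): internal (1.00000, 5.82843); octagon support 5.82843 vs apothem 1.5 → ∉ W
#2 (-2, -2, -2, -2): internal (-2.00000, -0.82843); octagon support 2.00000 vs apothem 1.5 → ∉ W
#3 (1, -1, 1, 0): internal (1.70711, -1.70711); octagon support 2.41421 vs apothem 1.5 → ∉ W
#4 (-1, -1, 0, 0): internal (-0.29289, -0.70711); octagon support 0.70711 vs apothem 1.5 → ∈ W
#5 (1, 1, 0, 0): internal (0.29289, 0.70711); octagon support 0.70711 vs apothem 1.5 → ∈ W
#6 (-1, -1, -1, 0): internal (-0.29289, 0.29289); octagon support 0.41421 vs apothem 1.5 → ∈ W
#7 (0, 1, 0, 0): internal (-0.70711, 0.70711); octagon support 1.00000 vs apothem 1.5 → ∈ W
#8 (-1, 0, 1, -1): internal (-1.70711, -1.70711); octagon support 2.41421 vs apothem 1.5 → ∉ W
#9 (-1, 1, 0, 1): internal (-1.00000, 1.41421); octagon support 1.70711 vs apothem 1.5 → ∉ W

4, 5, 6, 7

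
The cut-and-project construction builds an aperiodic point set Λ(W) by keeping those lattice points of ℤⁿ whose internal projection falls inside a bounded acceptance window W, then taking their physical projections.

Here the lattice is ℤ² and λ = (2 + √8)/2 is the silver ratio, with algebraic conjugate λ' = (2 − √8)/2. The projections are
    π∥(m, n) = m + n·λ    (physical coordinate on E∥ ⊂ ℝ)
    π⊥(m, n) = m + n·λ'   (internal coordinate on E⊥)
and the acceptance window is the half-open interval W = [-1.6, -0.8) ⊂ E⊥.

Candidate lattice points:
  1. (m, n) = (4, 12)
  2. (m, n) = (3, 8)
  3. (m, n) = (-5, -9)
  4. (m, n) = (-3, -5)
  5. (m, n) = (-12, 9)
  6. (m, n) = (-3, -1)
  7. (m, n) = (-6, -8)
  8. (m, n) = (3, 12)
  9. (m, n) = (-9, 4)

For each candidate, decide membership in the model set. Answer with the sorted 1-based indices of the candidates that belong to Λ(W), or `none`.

1, 3, 4

λ' = (2−√8)/2 ≈ -0.414214.
[1] lift (4,12): star map gives -0.970563; window check -1.6 ≤ -0.970563 < -0.8 is true → IN Λ
[2] lift (3,8): star map gives -0.313708; window check -1.6 ≤ -0.313708 < -0.8 is false → out
[3] lift (-5,-9): star map gives -1.272078; window check -1.6 ≤ -1.272078 < -0.8 is true → IN Λ
[4] lift (-3,-5): star map gives -0.928932; window check -1.6 ≤ -0.928932 < -0.8 is true → IN Λ
[5] lift (-12,9): star map gives -15.727922; window check -1.6 ≤ -15.727922 < -0.8 is false → out
[6] lift (-3,-1): star map gives -2.585786; window check -1.6 ≤ -2.585786 < -0.8 is false → out
[7] lift (-6,-8): star map gives -2.686292; window check -1.6 ≤ -2.686292 < -0.8 is false → out
[8] lift (3,12): star map gives -1.970563; window check -1.6 ≤ -1.970563 < -0.8 is false → out
[9] lift (-9,4): star map gives -10.656854; window check -1.6 ≤ -10.656854 < -0.8 is false → out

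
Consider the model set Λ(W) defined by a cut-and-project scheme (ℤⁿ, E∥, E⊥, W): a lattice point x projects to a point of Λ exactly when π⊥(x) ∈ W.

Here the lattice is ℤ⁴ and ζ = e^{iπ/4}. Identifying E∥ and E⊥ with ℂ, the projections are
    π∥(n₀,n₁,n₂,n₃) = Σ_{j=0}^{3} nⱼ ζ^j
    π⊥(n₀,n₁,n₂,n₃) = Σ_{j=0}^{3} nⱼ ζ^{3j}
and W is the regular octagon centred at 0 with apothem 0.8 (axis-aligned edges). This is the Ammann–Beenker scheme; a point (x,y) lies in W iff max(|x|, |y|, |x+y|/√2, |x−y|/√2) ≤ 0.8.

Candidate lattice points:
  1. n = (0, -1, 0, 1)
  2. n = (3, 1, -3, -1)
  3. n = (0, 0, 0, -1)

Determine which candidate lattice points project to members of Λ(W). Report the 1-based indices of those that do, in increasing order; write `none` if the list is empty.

none

With ζ = e^{iπ/4} the internal vectors are ζ^0,ζ^3,ζ^6,ζ^9.
candidate 1: n = (0, -1, 0, 1) → π⊥ ≈ (+1.41421, +0.00000); max(|x|,|y|,|x±y|/√2) = 1.41421 > 0.8 ⇒ ∉ W
candidate 2: n = (3, 1, -3, -1) → π⊥ ≈ (+1.58579, +3.00000); max(|x|,|y|,|x±y|/√2) = 3.24264 > 0.8 ⇒ ∉ W
candidate 3: n = (0, 0, 0, -1) → π⊥ ≈ (-0.70711, -0.70711); max(|x|,|y|,|x±y|/√2) = 1.00000 > 0.8 ⇒ ∉ W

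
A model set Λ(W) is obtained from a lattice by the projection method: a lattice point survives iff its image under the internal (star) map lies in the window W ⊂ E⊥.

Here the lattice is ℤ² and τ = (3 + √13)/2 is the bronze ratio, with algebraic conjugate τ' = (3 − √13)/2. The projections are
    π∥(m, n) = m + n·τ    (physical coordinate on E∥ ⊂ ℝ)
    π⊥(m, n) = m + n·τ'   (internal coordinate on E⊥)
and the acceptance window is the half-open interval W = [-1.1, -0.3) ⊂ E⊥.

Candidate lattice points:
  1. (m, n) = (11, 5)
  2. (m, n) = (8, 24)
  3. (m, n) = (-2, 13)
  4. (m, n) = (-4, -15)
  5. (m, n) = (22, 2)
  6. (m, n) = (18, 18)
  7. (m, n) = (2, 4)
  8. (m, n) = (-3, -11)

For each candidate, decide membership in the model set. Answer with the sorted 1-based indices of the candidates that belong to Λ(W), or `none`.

Compute τ' = (3−√13)/2 = -0.302776, so π⊥(m,n) = m -0.302776·n.
candidate 1: (m,n)=(11,5) → π∥ = 11+5·τ ≈ 27.513878, π⊥ = 11+5·τ' ≈ 9.486122 ∉ [-1.1, -0.3) ⇒ out
candidate 2: (m,n)=(8,24) → π∥ = 8+24·τ ≈ 87.266615, π⊥ = 8+24·τ' ≈ 0.733385 ∉ [-1.1, -0.3) ⇒ out
candidate 3: (m,n)=(-2,13) → π∥ = -2+13·τ ≈ 40.936083, π⊥ = -2+13·τ' ≈ -5.936083 ∉ [-1.1, -0.3) ⇒ out
candidate 4: (m,n)=(-4,-15) → π∥ = -4-15·τ ≈ -53.541635, π⊥ = -4-15·τ' ≈ 0.541635 ∉ [-1.1, -0.3) ⇒ out
candidate 5: (m,n)=(22,2) → π∥ = 22+2·τ ≈ 28.605551, π⊥ = 22+2·τ' ≈ 21.394449 ∉ [-1.1, -0.3) ⇒ out
candidate 6: (m,n)=(18,18) → π∥ = 18+18·τ ≈ 77.449961, π⊥ = 18+18·τ' ≈ 12.550039 ∉ [-1.1, -0.3) ⇒ out
candidate 7: (m,n)=(2,4) → π∥ = 2+4·τ ≈ 15.211103, π⊥ = 2+4·τ' ≈ 0.788897 ∉ [-1.1, -0.3) ⇒ out
candidate 8: (m,n)=(-3,-11) → π∥ = -3-11·τ ≈ -39.330532, π⊥ = -3-11·τ' ≈ 0.330532 ∉ [-1.1, -0.3) ⇒ out

none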